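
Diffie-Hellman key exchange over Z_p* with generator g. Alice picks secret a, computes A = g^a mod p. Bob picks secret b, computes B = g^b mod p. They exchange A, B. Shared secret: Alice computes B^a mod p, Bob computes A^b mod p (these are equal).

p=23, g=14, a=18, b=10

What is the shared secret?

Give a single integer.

A = 14^18 mod 23  (bits of 18 = 10010)
  bit 0 = 1: r = r^2 * 14 mod 23 = 1^2 * 14 = 1*14 = 14
  bit 1 = 0: r = r^2 mod 23 = 14^2 = 12
  bit 2 = 0: r = r^2 mod 23 = 12^2 = 6
  bit 3 = 1: r = r^2 * 14 mod 23 = 6^2 * 14 = 13*14 = 21
  bit 4 = 0: r = r^2 mod 23 = 21^2 = 4
  -> A = 4
B = 14^10 mod 23  (bits of 10 = 1010)
  bit 0 = 1: r = r^2 * 14 mod 23 = 1^2 * 14 = 1*14 = 14
  bit 1 = 0: r = r^2 mod 23 = 14^2 = 12
  bit 2 = 1: r = r^2 * 14 mod 23 = 12^2 * 14 = 6*14 = 15
  bit 3 = 0: r = r^2 mod 23 = 15^2 = 18
  -> B = 18
s = B^a = 18^18 mod 23  (bits of 18 = 10010)
  bit 0 = 1: r = r^2 * 18 mod 23 = 1^2 * 18 = 1*18 = 18
  bit 1 = 0: r = r^2 mod 23 = 18^2 = 2
  bit 2 = 0: r = r^2 mod 23 = 2^2 = 4
  bit 3 = 1: r = r^2 * 18 mod 23 = 4^2 * 18 = 16*18 = 12
  bit 4 = 0: r = r^2 mod 23 = 12^2 = 6
  -> s = B^a = 6

Answer: 6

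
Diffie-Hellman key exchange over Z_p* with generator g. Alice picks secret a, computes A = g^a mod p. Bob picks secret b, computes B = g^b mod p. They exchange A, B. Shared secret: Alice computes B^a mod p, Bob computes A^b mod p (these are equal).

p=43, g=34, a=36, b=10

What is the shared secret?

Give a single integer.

A = 34^36 mod 43  (bits of 36 = 100100)
  bit 0 = 1: r = r^2 * 34 mod 43 = 1^2 * 34 = 1*34 = 34
  bit 1 = 0: r = r^2 mod 43 = 34^2 = 38
  bit 2 = 0: r = r^2 mod 43 = 38^2 = 25
  bit 3 = 1: r = r^2 * 34 mod 43 = 25^2 * 34 = 23*34 = 8
  bit 4 = 0: r = r^2 mod 43 = 8^2 = 21
  bit 5 = 0: r = r^2 mod 43 = 21^2 = 11
  -> A = 11
B = 34^10 mod 43  (bits of 10 = 1010)
  bit 0 = 1: r = r^2 * 34 mod 43 = 1^2 * 34 = 1*34 = 34
  bit 1 = 0: r = r^2 mod 43 = 34^2 = 38
  bit 2 = 1: r = r^2 * 34 mod 43 = 38^2 * 34 = 25*34 = 33
  bit 3 = 0: r = r^2 mod 43 = 33^2 = 14
  -> B = 14
s = B^a = 14^36 mod 43  (bits of 36 = 100100)
  bit 0 = 1: r = r^2 * 14 mod 43 = 1^2 * 14 = 1*14 = 14
  bit 1 = 0: r = r^2 mod 43 = 14^2 = 24
  bit 2 = 0: r = r^2 mod 43 = 24^2 = 17
  bit 3 = 1: r = r^2 * 14 mod 43 = 17^2 * 14 = 31*14 = 4
  bit 4 = 0: r = r^2 mod 43 = 4^2 = 16
  bit 5 = 0: r = r^2 mod 43 = 16^2 = 41
  -> s = B^a = 41

Answer: 41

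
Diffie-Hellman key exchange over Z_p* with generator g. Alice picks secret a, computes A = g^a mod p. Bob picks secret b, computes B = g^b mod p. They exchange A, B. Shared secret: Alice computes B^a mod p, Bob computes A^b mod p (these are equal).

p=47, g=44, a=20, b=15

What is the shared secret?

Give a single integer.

A = 44^20 mod 47  (bits of 20 = 10100)
  bit 0 = 1: r = r^2 * 44 mod 47 = 1^2 * 44 = 1*44 = 44
  bit 1 = 0: r = r^2 mod 47 = 44^2 = 9
  bit 2 = 1: r = r^2 * 44 mod 47 = 9^2 * 44 = 34*44 = 39
  bit 3 = 0: r = r^2 mod 47 = 39^2 = 17
  bit 4 = 0: r = r^2 mod 47 = 17^2 = 7
  -> A = 7
B = 44^15 mod 47  (bits of 15 = 1111)
  bit 0 = 1: r = r^2 * 44 mod 47 = 1^2 * 44 = 1*44 = 44
  bit 1 = 1: r = r^2 * 44 mod 47 = 44^2 * 44 = 9*44 = 20
  bit 2 = 1: r = r^2 * 44 mod 47 = 20^2 * 44 = 24*44 = 22
  bit 3 = 1: r = r^2 * 44 mod 47 = 22^2 * 44 = 14*44 = 5
  -> B = 5
s = B^a = 5^20 mod 47  (bits of 20 = 10100)
  bit 0 = 1: r = r^2 * 5 mod 47 = 1^2 * 5 = 1*5 = 5
  bit 1 = 0: r = r^2 mod 47 = 5^2 = 25
  bit 2 = 1: r = r^2 * 5 mod 47 = 25^2 * 5 = 14*5 = 23
  bit 3 = 0: r = r^2 mod 47 = 23^2 = 12
  bit 4 = 0: r = r^2 mod 47 = 12^2 = 3
  -> s = B^a = 3

Answer: 3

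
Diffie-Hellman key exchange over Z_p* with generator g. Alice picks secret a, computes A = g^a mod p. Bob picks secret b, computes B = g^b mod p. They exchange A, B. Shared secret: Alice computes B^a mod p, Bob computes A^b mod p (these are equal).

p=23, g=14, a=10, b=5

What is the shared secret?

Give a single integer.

Answer: 3

Derivation:
A = 14^10 mod 23  (bits of 10 = 1010)
  bit 0 = 1: r = r^2 * 14 mod 23 = 1^2 * 14 = 1*14 = 14
  bit 1 = 0: r = r^2 mod 23 = 14^2 = 12
  bit 2 = 1: r = r^2 * 14 mod 23 = 12^2 * 14 = 6*14 = 15
  bit 3 = 0: r = r^2 mod 23 = 15^2 = 18
  -> A = 18
B = 14^5 mod 23  (bits of 5 = 101)
  bit 0 = 1: r = r^2 * 14 mod 23 = 1^2 * 14 = 1*14 = 14
  bit 1 = 0: r = r^2 mod 23 = 14^2 = 12
  bit 2 = 1: r = r^2 * 14 mod 23 = 12^2 * 14 = 6*14 = 15
  -> B = 15
s = B^a = 15^10 mod 23  (bits of 10 = 1010)
  bit 0 = 1: r = r^2 * 15 mod 23 = 1^2 * 15 = 1*15 = 15
  bit 1 = 0: r = r^2 mod 23 = 15^2 = 18
  bit 2 = 1: r = r^2 * 15 mod 23 = 18^2 * 15 = 2*15 = 7
  bit 3 = 0: r = r^2 mod 23 = 7^2 = 3
  -> s = B^a = 3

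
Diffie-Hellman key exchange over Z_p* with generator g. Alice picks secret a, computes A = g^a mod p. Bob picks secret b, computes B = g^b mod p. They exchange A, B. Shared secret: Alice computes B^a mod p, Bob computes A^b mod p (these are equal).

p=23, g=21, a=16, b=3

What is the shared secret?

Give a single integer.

A = 21^16 mod 23  (bits of 16 = 10000)
  bit 0 = 1: r = r^2 * 21 mod 23 = 1^2 * 21 = 1*21 = 21
  bit 1 = 0: r = r^2 mod 23 = 21^2 = 4
  bit 2 = 0: r = r^2 mod 23 = 4^2 = 16
  bit 3 = 0: r = r^2 mod 23 = 16^2 = 3
  bit 4 = 0: r = r^2 mod 23 = 3^2 = 9
  -> A = 9
B = 21^3 mod 23  (bits of 3 = 11)
  bit 0 = 1: r = r^2 * 21 mod 23 = 1^2 * 21 = 1*21 = 21
  bit 1 = 1: r = r^2 * 21 mod 23 = 21^2 * 21 = 4*21 = 15
  -> B = 15
s = B^a = 15^16 mod 23  (bits of 16 = 10000)
  bit 0 = 1: r = r^2 * 15 mod 23 = 1^2 * 15 = 1*15 = 15
  bit 1 = 0: r = r^2 mod 23 = 15^2 = 18
  bit 2 = 0: r = r^2 mod 23 = 18^2 = 2
  bit 3 = 0: r = r^2 mod 23 = 2^2 = 4
  bit 4 = 0: r = r^2 mod 23 = 4^2 = 16
  -> s = B^a = 16

Answer: 16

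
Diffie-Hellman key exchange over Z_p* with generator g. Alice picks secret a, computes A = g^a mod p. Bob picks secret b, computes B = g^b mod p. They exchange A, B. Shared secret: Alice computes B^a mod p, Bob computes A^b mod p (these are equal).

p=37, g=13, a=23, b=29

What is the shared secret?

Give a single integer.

Answer: 24

Derivation:
A = 13^23 mod 37  (bits of 23 = 10111)
  bit 0 = 1: r = r^2 * 13 mod 37 = 1^2 * 13 = 1*13 = 13
  bit 1 = 0: r = r^2 mod 37 = 13^2 = 21
  bit 2 = 1: r = r^2 * 13 mod 37 = 21^2 * 13 = 34*13 = 35
  bit 3 = 1: r = r^2 * 13 mod 37 = 35^2 * 13 = 4*13 = 15
  bit 4 = 1: r = r^2 * 13 mod 37 = 15^2 * 13 = 3*13 = 2
  -> A = 2
B = 13^29 mod 37  (bits of 29 = 11101)
  bit 0 = 1: r = r^2 * 13 mod 37 = 1^2 * 13 = 1*13 = 13
  bit 1 = 1: r = r^2 * 13 mod 37 = 13^2 * 13 = 21*13 = 14
  bit 2 = 1: r = r^2 * 13 mod 37 = 14^2 * 13 = 11*13 = 32
  bit 3 = 0: r = r^2 mod 37 = 32^2 = 25
  bit 4 = 1: r = r^2 * 13 mod 37 = 25^2 * 13 = 33*13 = 22
  -> B = 22
s = B^a = 22^23 mod 37  (bits of 23 = 10111)
  bit 0 = 1: r = r^2 * 22 mod 37 = 1^2 * 22 = 1*22 = 22
  bit 1 = 0: r = r^2 mod 37 = 22^2 = 3
  bit 2 = 1: r = r^2 * 22 mod 37 = 3^2 * 22 = 9*22 = 13
  bit 3 = 1: r = r^2 * 22 mod 37 = 13^2 * 22 = 21*22 = 18
  bit 4 = 1: r = r^2 * 22 mod 37 = 18^2 * 22 = 28*22 = 24
  -> s = B^a = 24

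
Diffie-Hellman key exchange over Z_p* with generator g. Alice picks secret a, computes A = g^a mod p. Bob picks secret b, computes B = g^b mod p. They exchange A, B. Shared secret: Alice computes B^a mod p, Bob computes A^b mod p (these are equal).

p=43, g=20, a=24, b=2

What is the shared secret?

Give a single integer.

A = 20^24 mod 43  (bits of 24 = 11000)
  bit 0 = 1: r = r^2 * 20 mod 43 = 1^2 * 20 = 1*20 = 20
  bit 1 = 1: r = r^2 * 20 mod 43 = 20^2 * 20 = 13*20 = 2
  bit 2 = 0: r = r^2 mod 43 = 2^2 = 4
  bit 3 = 0: r = r^2 mod 43 = 4^2 = 16
  bit 4 = 0: r = r^2 mod 43 = 16^2 = 41
  -> A = 41
B = 20^2 mod 43  (bits of 2 = 10)
  bit 0 = 1: r = r^2 * 20 mod 43 = 1^2 * 20 = 1*20 = 20
  bit 1 = 0: r = r^2 mod 43 = 20^2 = 13
  -> B = 13
s = B^a = 13^24 mod 43  (bits of 24 = 11000)
  bit 0 = 1: r = r^2 * 13 mod 43 = 1^2 * 13 = 1*13 = 13
  bit 1 = 1: r = r^2 * 13 mod 43 = 13^2 * 13 = 40*13 = 4
  bit 2 = 0: r = r^2 mod 43 = 4^2 = 16
  bit 3 = 0: r = r^2 mod 43 = 16^2 = 41
  bit 4 = 0: r = r^2 mod 43 = 41^2 = 4
  -> s = B^a = 4

Answer: 4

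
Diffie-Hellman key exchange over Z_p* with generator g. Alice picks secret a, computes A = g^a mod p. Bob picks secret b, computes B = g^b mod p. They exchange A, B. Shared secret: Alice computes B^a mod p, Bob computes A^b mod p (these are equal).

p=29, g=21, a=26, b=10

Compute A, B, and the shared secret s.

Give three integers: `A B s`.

Answer: 5 4 20

Derivation:
A = 21^26 mod 29  (bits of 26 = 11010)
  bit 0 = 1: r = r^2 * 21 mod 29 = 1^2 * 21 = 1*21 = 21
  bit 1 = 1: r = r^2 * 21 mod 29 = 21^2 * 21 = 6*21 = 10
  bit 2 = 0: r = r^2 mod 29 = 10^2 = 13
  bit 3 = 1: r = r^2 * 21 mod 29 = 13^2 * 21 = 24*21 = 11
  bit 4 = 0: r = r^2 mod 29 = 11^2 = 5
  -> A = 5
B = 21^10 mod 29  (bits of 10 = 1010)
  bit 0 = 1: r = r^2 * 21 mod 29 = 1^2 * 21 = 1*21 = 21
  bit 1 = 0: r = r^2 mod 29 = 21^2 = 6
  bit 2 = 1: r = r^2 * 21 mod 29 = 6^2 * 21 = 7*21 = 2
  bit 3 = 0: r = r^2 mod 29 = 2^2 = 4
  -> B = 4
s = B^a = 4^26 mod 29  (bits of 26 = 11010)
  bit 0 = 1: r = r^2 * 4 mod 29 = 1^2 * 4 = 1*4 = 4
  bit 1 = 1: r = r^2 * 4 mod 29 = 4^2 * 4 = 16*4 = 6
  bit 2 = 0: r = r^2 mod 29 = 6^2 = 7
  bit 3 = 1: r = r^2 * 4 mod 29 = 7^2 * 4 = 20*4 = 22
  bit 4 = 0: r = r^2 mod 29 = 22^2 = 20
  -> s = B^a = 20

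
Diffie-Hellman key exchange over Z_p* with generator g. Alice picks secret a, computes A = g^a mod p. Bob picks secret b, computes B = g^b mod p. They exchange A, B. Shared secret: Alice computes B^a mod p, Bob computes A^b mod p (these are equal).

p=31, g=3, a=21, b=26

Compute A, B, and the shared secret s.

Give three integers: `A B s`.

A = 3^21 mod 31  (bits of 21 = 10101)
  bit 0 = 1: r = r^2 * 3 mod 31 = 1^2 * 3 = 1*3 = 3
  bit 1 = 0: r = r^2 mod 31 = 3^2 = 9
  bit 2 = 1: r = r^2 * 3 mod 31 = 9^2 * 3 = 19*3 = 26
  bit 3 = 0: r = r^2 mod 31 = 26^2 = 25
  bit 4 = 1: r = r^2 * 3 mod 31 = 25^2 * 3 = 5*3 = 15
  -> A = 15
B = 3^26 mod 31  (bits of 26 = 11010)
  bit 0 = 1: r = r^2 * 3 mod 31 = 1^2 * 3 = 1*3 = 3
  bit 1 = 1: r = r^2 * 3 mod 31 = 3^2 * 3 = 9*3 = 27
  bit 2 = 0: r = r^2 mod 31 = 27^2 = 16
  bit 3 = 1: r = r^2 * 3 mod 31 = 16^2 * 3 = 8*3 = 24
  bit 4 = 0: r = r^2 mod 31 = 24^2 = 18
  -> B = 18
s = B^a = 18^21 mod 31  (bits of 21 = 10101)
  bit 0 = 1: r = r^2 * 18 mod 31 = 1^2 * 18 = 1*18 = 18
  bit 1 = 0: r = r^2 mod 31 = 18^2 = 14
  bit 2 = 1: r = r^2 * 18 mod 31 = 14^2 * 18 = 10*18 = 25
  bit 3 = 0: r = r^2 mod 31 = 25^2 = 5
  bit 4 = 1: r = r^2 * 18 mod 31 = 5^2 * 18 = 25*18 = 16
  -> s = B^a = 16

Answer: 15 18 16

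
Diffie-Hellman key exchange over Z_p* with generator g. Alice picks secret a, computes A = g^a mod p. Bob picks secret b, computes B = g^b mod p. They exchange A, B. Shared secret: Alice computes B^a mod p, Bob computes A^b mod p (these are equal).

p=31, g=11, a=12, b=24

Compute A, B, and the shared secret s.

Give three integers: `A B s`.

A = 11^12 mod 31  (bits of 12 = 1100)
  bit 0 = 1: r = r^2 * 11 mod 31 = 1^2 * 11 = 1*11 = 11
  bit 1 = 1: r = r^2 * 11 mod 31 = 11^2 * 11 = 28*11 = 29
  bit 2 = 0: r = r^2 mod 31 = 29^2 = 4
  bit 3 = 0: r = r^2 mod 31 = 4^2 = 16
  -> A = 16
B = 11^24 mod 31  (bits of 24 = 11000)
  bit 0 = 1: r = r^2 * 11 mod 31 = 1^2 * 11 = 1*11 = 11
  bit 1 = 1: r = r^2 * 11 mod 31 = 11^2 * 11 = 28*11 = 29
  bit 2 = 0: r = r^2 mod 31 = 29^2 = 4
  bit 3 = 0: r = r^2 mod 31 = 4^2 = 16
  bit 4 = 0: r = r^2 mod 31 = 16^2 = 8
  -> B = 8
s = B^a = 8^12 mod 31  (bits of 12 = 1100)
  bit 0 = 1: r = r^2 * 8 mod 31 = 1^2 * 8 = 1*8 = 8
  bit 1 = 1: r = r^2 * 8 mod 31 = 8^2 * 8 = 2*8 = 16
  bit 2 = 0: r = r^2 mod 31 = 16^2 = 8
  bit 3 = 0: r = r^2 mod 31 = 8^2 = 2
  -> s = B^a = 2

Answer: 16 8 2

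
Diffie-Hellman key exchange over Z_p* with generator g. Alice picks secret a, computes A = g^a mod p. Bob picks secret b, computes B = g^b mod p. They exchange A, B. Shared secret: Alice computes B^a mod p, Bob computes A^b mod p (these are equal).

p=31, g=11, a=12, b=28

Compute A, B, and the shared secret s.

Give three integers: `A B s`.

A = 11^12 mod 31  (bits of 12 = 1100)
  bit 0 = 1: r = r^2 * 11 mod 31 = 1^2 * 11 = 1*11 = 11
  bit 1 = 1: r = r^2 * 11 mod 31 = 11^2 * 11 = 28*11 = 29
  bit 2 = 0: r = r^2 mod 31 = 29^2 = 4
  bit 3 = 0: r = r^2 mod 31 = 4^2 = 16
  -> A = 16
B = 11^28 mod 31  (bits of 28 = 11100)
  bit 0 = 1: r = r^2 * 11 mod 31 = 1^2 * 11 = 1*11 = 11
  bit 1 = 1: r = r^2 * 11 mod 31 = 11^2 * 11 = 28*11 = 29
  bit 2 = 1: r = r^2 * 11 mod 31 = 29^2 * 11 = 4*11 = 13
  bit 3 = 0: r = r^2 mod 31 = 13^2 = 14
  bit 4 = 0: r = r^2 mod 31 = 14^2 = 10
  -> B = 10
s = B^a = 10^12 mod 31  (bits of 12 = 1100)
  bit 0 = 1: r = r^2 * 10 mod 31 = 1^2 * 10 = 1*10 = 10
  bit 1 = 1: r = r^2 * 10 mod 31 = 10^2 * 10 = 7*10 = 8
  bit 2 = 0: r = r^2 mod 31 = 8^2 = 2
  bit 3 = 0: r = r^2 mod 31 = 2^2 = 4
  -> s = B^a = 4

Answer: 16 10 4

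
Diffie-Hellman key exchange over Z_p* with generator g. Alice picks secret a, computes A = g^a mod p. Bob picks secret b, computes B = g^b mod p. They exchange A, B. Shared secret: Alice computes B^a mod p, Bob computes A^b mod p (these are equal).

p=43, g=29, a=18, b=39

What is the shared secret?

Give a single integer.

Answer: 4

Derivation:
A = 29^18 mod 43  (bits of 18 = 10010)
  bit 0 = 1: r = r^2 * 29 mod 43 = 1^2 * 29 = 1*29 = 29
  bit 1 = 0: r = r^2 mod 43 = 29^2 = 24
  bit 2 = 0: r = r^2 mod 43 = 24^2 = 17
  bit 3 = 1: r = r^2 * 29 mod 43 = 17^2 * 29 = 31*29 = 39
  bit 4 = 0: r = r^2 mod 43 = 39^2 = 16
  -> A = 16
B = 29^39 mod 43  (bits of 39 = 100111)
  bit 0 = 1: r = r^2 * 29 mod 43 = 1^2 * 29 = 1*29 = 29
  bit 1 = 0: r = r^2 mod 43 = 29^2 = 24
  bit 2 = 0: r = r^2 mod 43 = 24^2 = 17
  bit 3 = 1: r = r^2 * 29 mod 43 = 17^2 * 29 = 31*29 = 39
  bit 4 = 1: r = r^2 * 29 mod 43 = 39^2 * 29 = 16*29 = 34
  bit 5 = 1: r = r^2 * 29 mod 43 = 34^2 * 29 = 38*29 = 27
  -> B = 27
s = B^a = 27^18 mod 43  (bits of 18 = 10010)
  bit 0 = 1: r = r^2 * 27 mod 43 = 1^2 * 27 = 1*27 = 27
  bit 1 = 0: r = r^2 mod 43 = 27^2 = 41
  bit 2 = 0: r = r^2 mod 43 = 41^2 = 4
  bit 3 = 1: r = r^2 * 27 mod 43 = 4^2 * 27 = 16*27 = 2
  bit 4 = 0: r = r^2 mod 43 = 2^2 = 4
  -> s = B^a = 4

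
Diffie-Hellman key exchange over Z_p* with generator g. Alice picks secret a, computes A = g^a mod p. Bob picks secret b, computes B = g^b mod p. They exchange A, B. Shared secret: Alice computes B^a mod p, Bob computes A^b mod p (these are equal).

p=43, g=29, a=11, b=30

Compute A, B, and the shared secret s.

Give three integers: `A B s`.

A = 29^11 mod 43  (bits of 11 = 1011)
  bit 0 = 1: r = r^2 * 29 mod 43 = 1^2 * 29 = 1*29 = 29
  bit 1 = 0: r = r^2 mod 43 = 29^2 = 24
  bit 2 = 1: r = r^2 * 29 mod 43 = 24^2 * 29 = 17*29 = 20
  bit 3 = 1: r = r^2 * 29 mod 43 = 20^2 * 29 = 13*29 = 33
  -> A = 33
B = 29^30 mod 43  (bits of 30 = 11110)
  bit 0 = 1: r = r^2 * 29 mod 43 = 1^2 * 29 = 1*29 = 29
  bit 1 = 1: r = r^2 * 29 mod 43 = 29^2 * 29 = 24*29 = 8
  bit 2 = 1: r = r^2 * 29 mod 43 = 8^2 * 29 = 21*29 = 7
  bit 3 = 1: r = r^2 * 29 mod 43 = 7^2 * 29 = 6*29 = 2
  bit 4 = 0: r = r^2 mod 43 = 2^2 = 4
  -> B = 4
s = B^a = 4^11 mod 43  (bits of 11 = 1011)
  bit 0 = 1: r = r^2 * 4 mod 43 = 1^2 * 4 = 1*4 = 4
  bit 1 = 0: r = r^2 mod 43 = 4^2 = 16
  bit 2 = 1: r = r^2 * 4 mod 43 = 16^2 * 4 = 41*4 = 35
  bit 3 = 1: r = r^2 * 4 mod 43 = 35^2 * 4 = 21*4 = 41
  -> s = B^a = 41

Answer: 33 4 41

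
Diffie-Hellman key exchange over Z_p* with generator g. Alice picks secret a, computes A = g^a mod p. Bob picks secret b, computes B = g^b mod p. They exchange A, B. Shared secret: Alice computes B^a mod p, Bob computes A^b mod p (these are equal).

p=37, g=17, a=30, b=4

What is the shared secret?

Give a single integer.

A = 17^30 mod 37  (bits of 30 = 11110)
  bit 0 = 1: r = r^2 * 17 mod 37 = 1^2 * 17 = 1*17 = 17
  bit 1 = 1: r = r^2 * 17 mod 37 = 17^2 * 17 = 30*17 = 29
  bit 2 = 1: r = r^2 * 17 mod 37 = 29^2 * 17 = 27*17 = 15
  bit 3 = 1: r = r^2 * 17 mod 37 = 15^2 * 17 = 3*17 = 14
  bit 4 = 0: r = r^2 mod 37 = 14^2 = 11
  -> A = 11
B = 17^4 mod 37  (bits of 4 = 100)
  bit 0 = 1: r = r^2 * 17 mod 37 = 1^2 * 17 = 1*17 = 17
  bit 1 = 0: r = r^2 mod 37 = 17^2 = 30
  bit 2 = 0: r = r^2 mod 37 = 30^2 = 12
  -> B = 12
s = B^a = 12^30 mod 37  (bits of 30 = 11110)
  bit 0 = 1: r = r^2 * 12 mod 37 = 1^2 * 12 = 1*12 = 12
  bit 1 = 1: r = r^2 * 12 mod 37 = 12^2 * 12 = 33*12 = 26
  bit 2 = 1: r = r^2 * 12 mod 37 = 26^2 * 12 = 10*12 = 9
  bit 3 = 1: r = r^2 * 12 mod 37 = 9^2 * 12 = 7*12 = 10
  bit 4 = 0: r = r^2 mod 37 = 10^2 = 26
  -> s = B^a = 26

Answer: 26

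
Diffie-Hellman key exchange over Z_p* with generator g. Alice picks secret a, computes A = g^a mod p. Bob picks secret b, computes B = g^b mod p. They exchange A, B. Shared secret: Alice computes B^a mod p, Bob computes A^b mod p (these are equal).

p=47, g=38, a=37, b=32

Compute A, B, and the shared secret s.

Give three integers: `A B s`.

Answer: 39 6 16

Derivation:
A = 38^37 mod 47  (bits of 37 = 100101)
  bit 0 = 1: r = r^2 * 38 mod 47 = 1^2 * 38 = 1*38 = 38
  bit 1 = 0: r = r^2 mod 47 = 38^2 = 34
  bit 2 = 0: r = r^2 mod 47 = 34^2 = 28
  bit 3 = 1: r = r^2 * 38 mod 47 = 28^2 * 38 = 32*38 = 41
  bit 4 = 0: r = r^2 mod 47 = 41^2 = 36
  bit 5 = 1: r = r^2 * 38 mod 47 = 36^2 * 38 = 27*38 = 39
  -> A = 39
B = 38^32 mod 47  (bits of 32 = 100000)
  bit 0 = 1: r = r^2 * 38 mod 47 = 1^2 * 38 = 1*38 = 38
  bit 1 = 0: r = r^2 mod 47 = 38^2 = 34
  bit 2 = 0: r = r^2 mod 47 = 34^2 = 28
  bit 3 = 0: r = r^2 mod 47 = 28^2 = 32
  bit 4 = 0: r = r^2 mod 47 = 32^2 = 37
  bit 5 = 0: r = r^2 mod 47 = 37^2 = 6
  -> B = 6
s = B^a = 6^37 mod 47  (bits of 37 = 100101)
  bit 0 = 1: r = r^2 * 6 mod 47 = 1^2 * 6 = 1*6 = 6
  bit 1 = 0: r = r^2 mod 47 = 6^2 = 36
  bit 2 = 0: r = r^2 mod 47 = 36^2 = 27
  bit 3 = 1: r = r^2 * 6 mod 47 = 27^2 * 6 = 24*6 = 3
  bit 4 = 0: r = r^2 mod 47 = 3^2 = 9
  bit 5 = 1: r = r^2 * 6 mod 47 = 9^2 * 6 = 34*6 = 16
  -> s = B^a = 16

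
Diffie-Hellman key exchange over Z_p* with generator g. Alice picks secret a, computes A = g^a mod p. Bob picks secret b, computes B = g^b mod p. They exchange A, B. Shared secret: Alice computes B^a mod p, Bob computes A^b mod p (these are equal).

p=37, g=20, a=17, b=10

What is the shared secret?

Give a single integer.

A = 20^17 mod 37  (bits of 17 = 10001)
  bit 0 = 1: r = r^2 * 20 mod 37 = 1^2 * 20 = 1*20 = 20
  bit 1 = 0: r = r^2 mod 37 = 20^2 = 30
  bit 2 = 0: r = r^2 mod 37 = 30^2 = 12
  bit 3 = 0: r = r^2 mod 37 = 12^2 = 33
  bit 4 = 1: r = r^2 * 20 mod 37 = 33^2 * 20 = 16*20 = 24
  -> A = 24
B = 20^10 mod 37  (bits of 10 = 1010)
  bit 0 = 1: r = r^2 * 20 mod 37 = 1^2 * 20 = 1*20 = 20
  bit 1 = 0: r = r^2 mod 37 = 20^2 = 30
  bit 2 = 1: r = r^2 * 20 mod 37 = 30^2 * 20 = 12*20 = 18
  bit 3 = 0: r = r^2 mod 37 = 18^2 = 28
  -> B = 28
s = B^a = 28^17 mod 37  (bits of 17 = 10001)
  bit 0 = 1: r = r^2 * 28 mod 37 = 1^2 * 28 = 1*28 = 28
  bit 1 = 0: r = r^2 mod 37 = 28^2 = 7
  bit 2 = 0: r = r^2 mod 37 = 7^2 = 12
  bit 3 = 0: r = r^2 mod 37 = 12^2 = 33
  bit 4 = 1: r = r^2 * 28 mod 37 = 33^2 * 28 = 16*28 = 4
  -> s = B^a = 4

Answer: 4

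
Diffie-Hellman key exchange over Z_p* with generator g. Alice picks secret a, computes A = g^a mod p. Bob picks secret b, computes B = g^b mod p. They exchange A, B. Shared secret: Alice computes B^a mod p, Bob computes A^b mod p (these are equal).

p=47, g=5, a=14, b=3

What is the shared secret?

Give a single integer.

Answer: 37

Derivation:
A = 5^14 mod 47  (bits of 14 = 1110)
  bit 0 = 1: r = r^2 * 5 mod 47 = 1^2 * 5 = 1*5 = 5
  bit 1 = 1: r = r^2 * 5 mod 47 = 5^2 * 5 = 25*5 = 31
  bit 2 = 1: r = r^2 * 5 mod 47 = 31^2 * 5 = 21*5 = 11
  bit 3 = 0: r = r^2 mod 47 = 11^2 = 27
  -> A = 27
B = 5^3 mod 47  (bits of 3 = 11)
  bit 0 = 1: r = r^2 * 5 mod 47 = 1^2 * 5 = 1*5 = 5
  bit 1 = 1: r = r^2 * 5 mod 47 = 5^2 * 5 = 25*5 = 31
  -> B = 31
s = B^a = 31^14 mod 47  (bits of 14 = 1110)
  bit 0 = 1: r = r^2 * 31 mod 47 = 1^2 * 31 = 1*31 = 31
  bit 1 = 1: r = r^2 * 31 mod 47 = 31^2 * 31 = 21*31 = 40
  bit 2 = 1: r = r^2 * 31 mod 47 = 40^2 * 31 = 2*31 = 15
  bit 3 = 0: r = r^2 mod 47 = 15^2 = 37
  -> s = B^a = 37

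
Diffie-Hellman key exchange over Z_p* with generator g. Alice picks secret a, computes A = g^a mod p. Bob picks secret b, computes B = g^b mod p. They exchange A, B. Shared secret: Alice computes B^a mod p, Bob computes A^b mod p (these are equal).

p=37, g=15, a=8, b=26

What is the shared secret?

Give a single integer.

A = 15^8 mod 37  (bits of 8 = 1000)
  bit 0 = 1: r = r^2 * 15 mod 37 = 1^2 * 15 = 1*15 = 15
  bit 1 = 0: r = r^2 mod 37 = 15^2 = 3
  bit 2 = 0: r = r^2 mod 37 = 3^2 = 9
  bit 3 = 0: r = r^2 mod 37 = 9^2 = 7
  -> A = 7
B = 15^26 mod 37  (bits of 26 = 11010)
  bit 0 = 1: r = r^2 * 15 mod 37 = 1^2 * 15 = 1*15 = 15
  bit 1 = 1: r = r^2 * 15 mod 37 = 15^2 * 15 = 3*15 = 8
  bit 2 = 0: r = r^2 mod 37 = 8^2 = 27
  bit 3 = 1: r = r^2 * 15 mod 37 = 27^2 * 15 = 26*15 = 20
  bit 4 = 0: r = r^2 mod 37 = 20^2 = 30
  -> B = 30
s = B^a = 30^8 mod 37  (bits of 8 = 1000)
  bit 0 = 1: r = r^2 * 30 mod 37 = 1^2 * 30 = 1*30 = 30
  bit 1 = 0: r = r^2 mod 37 = 30^2 = 12
  bit 2 = 0: r = r^2 mod 37 = 12^2 = 33
  bit 3 = 0: r = r^2 mod 37 = 33^2 = 16
  -> s = B^a = 16

Answer: 16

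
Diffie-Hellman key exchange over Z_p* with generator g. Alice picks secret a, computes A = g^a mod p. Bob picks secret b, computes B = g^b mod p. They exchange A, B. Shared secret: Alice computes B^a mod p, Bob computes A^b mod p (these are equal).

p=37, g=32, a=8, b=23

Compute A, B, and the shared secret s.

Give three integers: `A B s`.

Answer: 16 17 33

Derivation:
A = 32^8 mod 37  (bits of 8 = 1000)
  bit 0 = 1: r = r^2 * 32 mod 37 = 1^2 * 32 = 1*32 = 32
  bit 1 = 0: r = r^2 mod 37 = 32^2 = 25
  bit 2 = 0: r = r^2 mod 37 = 25^2 = 33
  bit 3 = 0: r = r^2 mod 37 = 33^2 = 16
  -> A = 16
B = 32^23 mod 37  (bits of 23 = 10111)
  bit 0 = 1: r = r^2 * 32 mod 37 = 1^2 * 32 = 1*32 = 32
  bit 1 = 0: r = r^2 mod 37 = 32^2 = 25
  bit 2 = 1: r = r^2 * 32 mod 37 = 25^2 * 32 = 33*32 = 20
  bit 3 = 1: r = r^2 * 32 mod 37 = 20^2 * 32 = 30*32 = 35
  bit 4 = 1: r = r^2 * 32 mod 37 = 35^2 * 32 = 4*32 = 17
  -> B = 17
s = B^a = 17^8 mod 37  (bits of 8 = 1000)
  bit 0 = 1: r = r^2 * 17 mod 37 = 1^2 * 17 = 1*17 = 17
  bit 1 = 0: r = r^2 mod 37 = 17^2 = 30
  bit 2 = 0: r = r^2 mod 37 = 30^2 = 12
  bit 3 = 0: r = r^2 mod 37 = 12^2 = 33
  -> s = B^a = 33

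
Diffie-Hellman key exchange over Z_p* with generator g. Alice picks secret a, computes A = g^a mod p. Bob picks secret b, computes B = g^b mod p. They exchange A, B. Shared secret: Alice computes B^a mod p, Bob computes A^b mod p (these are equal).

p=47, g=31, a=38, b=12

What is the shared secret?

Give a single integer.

A = 31^38 mod 47  (bits of 38 = 100110)
  bit 0 = 1: r = r^2 * 31 mod 47 = 1^2 * 31 = 1*31 = 31
  bit 1 = 0: r = r^2 mod 47 = 31^2 = 21
  bit 2 = 0: r = r^2 mod 47 = 21^2 = 18
  bit 3 = 1: r = r^2 * 31 mod 47 = 18^2 * 31 = 42*31 = 33
  bit 4 = 1: r = r^2 * 31 mod 47 = 33^2 * 31 = 8*31 = 13
  bit 5 = 0: r = r^2 mod 47 = 13^2 = 28
  -> A = 28
B = 31^12 mod 47  (bits of 12 = 1100)
  bit 0 = 1: r = r^2 * 31 mod 47 = 1^2 * 31 = 1*31 = 31
  bit 1 = 1: r = r^2 * 31 mod 47 = 31^2 * 31 = 21*31 = 40
  bit 2 = 0: r = r^2 mod 47 = 40^2 = 2
  bit 3 = 0: r = r^2 mod 47 = 2^2 = 4
  -> B = 4
s = B^a = 4^38 mod 47  (bits of 38 = 100110)
  bit 0 = 1: r = r^2 * 4 mod 47 = 1^2 * 4 = 1*4 = 4
  bit 1 = 0: r = r^2 mod 47 = 4^2 = 16
  bit 2 = 0: r = r^2 mod 47 = 16^2 = 21
  bit 3 = 1: r = r^2 * 4 mod 47 = 21^2 * 4 = 18*4 = 25
  bit 4 = 1: r = r^2 * 4 mod 47 = 25^2 * 4 = 14*4 = 9
  bit 5 = 0: r = r^2 mod 47 = 9^2 = 34
  -> s = B^a = 34

Answer: 34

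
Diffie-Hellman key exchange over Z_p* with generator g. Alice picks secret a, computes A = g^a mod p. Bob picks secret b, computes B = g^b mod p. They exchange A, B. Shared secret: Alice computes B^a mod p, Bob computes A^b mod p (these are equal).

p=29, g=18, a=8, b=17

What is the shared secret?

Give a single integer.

Answer: 7

Derivation:
A = 18^8 mod 29  (bits of 8 = 1000)
  bit 0 = 1: r = r^2 * 18 mod 29 = 1^2 * 18 = 1*18 = 18
  bit 1 = 0: r = r^2 mod 29 = 18^2 = 5
  bit 2 = 0: r = r^2 mod 29 = 5^2 = 25
  bit 3 = 0: r = r^2 mod 29 = 25^2 = 16
  -> A = 16
B = 18^17 mod 29  (bits of 17 = 10001)
  bit 0 = 1: r = r^2 * 18 mod 29 = 1^2 * 18 = 1*18 = 18
  bit 1 = 0: r = r^2 mod 29 = 18^2 = 5
  bit 2 = 0: r = r^2 mod 29 = 5^2 = 25
  bit 3 = 0: r = r^2 mod 29 = 25^2 = 16
  bit 4 = 1: r = r^2 * 18 mod 29 = 16^2 * 18 = 24*18 = 26
  -> B = 26
s = B^a = 26^8 mod 29  (bits of 8 = 1000)
  bit 0 = 1: r = r^2 * 26 mod 29 = 1^2 * 26 = 1*26 = 26
  bit 1 = 0: r = r^2 mod 29 = 26^2 = 9
  bit 2 = 0: r = r^2 mod 29 = 9^2 = 23
  bit 3 = 0: r = r^2 mod 29 = 23^2 = 7
  -> s = B^a = 7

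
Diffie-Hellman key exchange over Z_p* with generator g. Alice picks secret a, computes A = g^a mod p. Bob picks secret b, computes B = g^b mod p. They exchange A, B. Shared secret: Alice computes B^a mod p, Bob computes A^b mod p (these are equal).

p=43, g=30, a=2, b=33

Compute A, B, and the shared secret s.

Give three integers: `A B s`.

Answer: 40 2 4

Derivation:
A = 30^2 mod 43  (bits of 2 = 10)
  bit 0 = 1: r = r^2 * 30 mod 43 = 1^2 * 30 = 1*30 = 30
  bit 1 = 0: r = r^2 mod 43 = 30^2 = 40
  -> A = 40
B = 30^33 mod 43  (bits of 33 = 100001)
  bit 0 = 1: r = r^2 * 30 mod 43 = 1^2 * 30 = 1*30 = 30
  bit 1 = 0: r = r^2 mod 43 = 30^2 = 40
  bit 2 = 0: r = r^2 mod 43 = 40^2 = 9
  bit 3 = 0: r = r^2 mod 43 = 9^2 = 38
  bit 4 = 0: r = r^2 mod 43 = 38^2 = 25
  bit 5 = 1: r = r^2 * 30 mod 43 = 25^2 * 30 = 23*30 = 2
  -> B = 2
s = B^a = 2^2 mod 43  (bits of 2 = 10)
  bit 0 = 1: r = r^2 * 2 mod 43 = 1^2 * 2 = 1*2 = 2
  bit 1 = 0: r = r^2 mod 43 = 2^2 = 4
  -> s = B^a = 4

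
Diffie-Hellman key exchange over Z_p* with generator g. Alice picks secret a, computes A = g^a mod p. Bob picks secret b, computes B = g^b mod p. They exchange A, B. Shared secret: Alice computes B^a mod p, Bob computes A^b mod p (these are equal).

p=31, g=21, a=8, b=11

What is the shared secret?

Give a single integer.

Answer: 9

Derivation:
A = 21^8 mod 31  (bits of 8 = 1000)
  bit 0 = 1: r = r^2 * 21 mod 31 = 1^2 * 21 = 1*21 = 21
  bit 1 = 0: r = r^2 mod 31 = 21^2 = 7
  bit 2 = 0: r = r^2 mod 31 = 7^2 = 18
  bit 3 = 0: r = r^2 mod 31 = 18^2 = 14
  -> A = 14
B = 21^11 mod 31  (bits of 11 = 1011)
  bit 0 = 1: r = r^2 * 21 mod 31 = 1^2 * 21 = 1*21 = 21
  bit 1 = 0: r = r^2 mod 31 = 21^2 = 7
  bit 2 = 1: r = r^2 * 21 mod 31 = 7^2 * 21 = 18*21 = 6
  bit 3 = 1: r = r^2 * 21 mod 31 = 6^2 * 21 = 5*21 = 12
  -> B = 12
s = B^a = 12^8 mod 31  (bits of 8 = 1000)
  bit 0 = 1: r = r^2 * 12 mod 31 = 1^2 * 12 = 1*12 = 12
  bit 1 = 0: r = r^2 mod 31 = 12^2 = 20
  bit 2 = 0: r = r^2 mod 31 = 20^2 = 28
  bit 3 = 0: r = r^2 mod 31 = 28^2 = 9
  -> s = B^a = 9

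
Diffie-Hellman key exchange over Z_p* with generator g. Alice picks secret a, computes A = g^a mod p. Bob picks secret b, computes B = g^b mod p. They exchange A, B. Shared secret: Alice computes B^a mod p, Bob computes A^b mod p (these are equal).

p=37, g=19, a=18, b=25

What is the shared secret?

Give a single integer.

Answer: 36

Derivation:
A = 19^18 mod 37  (bits of 18 = 10010)
  bit 0 = 1: r = r^2 * 19 mod 37 = 1^2 * 19 = 1*19 = 19
  bit 1 = 0: r = r^2 mod 37 = 19^2 = 28
  bit 2 = 0: r = r^2 mod 37 = 28^2 = 7
  bit 3 = 1: r = r^2 * 19 mod 37 = 7^2 * 19 = 12*19 = 6
  bit 4 = 0: r = r^2 mod 37 = 6^2 = 36
  -> A = 36
B = 19^25 mod 37  (bits of 25 = 11001)
  bit 0 = 1: r = r^2 * 19 mod 37 = 1^2 * 19 = 1*19 = 19
  bit 1 = 1: r = r^2 * 19 mod 37 = 19^2 * 19 = 28*19 = 14
  bit 2 = 0: r = r^2 mod 37 = 14^2 = 11
  bit 3 = 0: r = r^2 mod 37 = 11^2 = 10
  bit 4 = 1: r = r^2 * 19 mod 37 = 10^2 * 19 = 26*19 = 13
  -> B = 13
s = B^a = 13^18 mod 37  (bits of 18 = 10010)
  bit 0 = 1: r = r^2 * 13 mod 37 = 1^2 * 13 = 1*13 = 13
  bit 1 = 0: r = r^2 mod 37 = 13^2 = 21
  bit 2 = 0: r = r^2 mod 37 = 21^2 = 34
  bit 3 = 1: r = r^2 * 13 mod 37 = 34^2 * 13 = 9*13 = 6
  bit 4 = 0: r = r^2 mod 37 = 6^2 = 36
  -> s = B^a = 36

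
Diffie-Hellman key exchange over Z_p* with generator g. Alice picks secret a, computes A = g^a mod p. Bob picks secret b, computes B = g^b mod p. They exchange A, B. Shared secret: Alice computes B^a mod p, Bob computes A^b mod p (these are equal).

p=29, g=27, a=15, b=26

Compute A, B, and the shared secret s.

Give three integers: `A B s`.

A = 27^15 mod 29  (bits of 15 = 1111)
  bit 0 = 1: r = r^2 * 27 mod 29 = 1^2 * 27 = 1*27 = 27
  bit 1 = 1: r = r^2 * 27 mod 29 = 27^2 * 27 = 4*27 = 21
  bit 2 = 1: r = r^2 * 27 mod 29 = 21^2 * 27 = 6*27 = 17
  bit 3 = 1: r = r^2 * 27 mod 29 = 17^2 * 27 = 28*27 = 2
  -> A = 2
B = 27^26 mod 29  (bits of 26 = 11010)
  bit 0 = 1: r = r^2 * 27 mod 29 = 1^2 * 27 = 1*27 = 27
  bit 1 = 1: r = r^2 * 27 mod 29 = 27^2 * 27 = 4*27 = 21
  bit 2 = 0: r = r^2 mod 29 = 21^2 = 6
  bit 3 = 1: r = r^2 * 27 mod 29 = 6^2 * 27 = 7*27 = 15
  bit 4 = 0: r = r^2 mod 29 = 15^2 = 22
  -> B = 22
s = B^a = 22^15 mod 29  (bits of 15 = 1111)
  bit 0 = 1: r = r^2 * 22 mod 29 = 1^2 * 22 = 1*22 = 22
  bit 1 = 1: r = r^2 * 22 mod 29 = 22^2 * 22 = 20*22 = 5
  bit 2 = 1: r = r^2 * 22 mod 29 = 5^2 * 22 = 25*22 = 28
  bit 3 = 1: r = r^2 * 22 mod 29 = 28^2 * 22 = 1*22 = 22
  -> s = B^a = 22

Answer: 2 22 22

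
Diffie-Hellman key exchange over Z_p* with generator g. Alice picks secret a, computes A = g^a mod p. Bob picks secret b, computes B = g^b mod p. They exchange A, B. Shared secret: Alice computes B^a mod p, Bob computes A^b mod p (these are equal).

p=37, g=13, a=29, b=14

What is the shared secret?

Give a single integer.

A = 13^29 mod 37  (bits of 29 = 11101)
  bit 0 = 1: r = r^2 * 13 mod 37 = 1^2 * 13 = 1*13 = 13
  bit 1 = 1: r = r^2 * 13 mod 37 = 13^2 * 13 = 21*13 = 14
  bit 2 = 1: r = r^2 * 13 mod 37 = 14^2 * 13 = 11*13 = 32
  bit 3 = 0: r = r^2 mod 37 = 32^2 = 25
  bit 4 = 1: r = r^2 * 13 mod 37 = 25^2 * 13 = 33*13 = 22
  -> A = 22
B = 13^14 mod 37  (bits of 14 = 1110)
  bit 0 = 1: r = r^2 * 13 mod 37 = 1^2 * 13 = 1*13 = 13
  bit 1 = 1: r = r^2 * 13 mod 37 = 13^2 * 13 = 21*13 = 14
  bit 2 = 1: r = r^2 * 13 mod 37 = 14^2 * 13 = 11*13 = 32
  bit 3 = 0: r = r^2 mod 37 = 32^2 = 25
  -> B = 25
s = B^a = 25^29 mod 37  (bits of 29 = 11101)
  bit 0 = 1: r = r^2 * 25 mod 37 = 1^2 * 25 = 1*25 = 25
  bit 1 = 1: r = r^2 * 25 mod 37 = 25^2 * 25 = 33*25 = 11
  bit 2 = 1: r = r^2 * 25 mod 37 = 11^2 * 25 = 10*25 = 28
  bit 3 = 0: r = r^2 mod 37 = 28^2 = 7
  bit 4 = 1: r = r^2 * 25 mod 37 = 7^2 * 25 = 12*25 = 4
  -> s = B^a = 4

Answer: 4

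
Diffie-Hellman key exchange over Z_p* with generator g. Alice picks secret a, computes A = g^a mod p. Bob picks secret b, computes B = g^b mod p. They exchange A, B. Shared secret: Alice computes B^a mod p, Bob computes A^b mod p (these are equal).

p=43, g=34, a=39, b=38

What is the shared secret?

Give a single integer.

Answer: 16

Derivation:
A = 34^39 mod 43  (bits of 39 = 100111)
  bit 0 = 1: r = r^2 * 34 mod 43 = 1^2 * 34 = 1*34 = 34
  bit 1 = 0: r = r^2 mod 43 = 34^2 = 38
  bit 2 = 0: r = r^2 mod 43 = 38^2 = 25
  bit 3 = 1: r = r^2 * 34 mod 43 = 25^2 * 34 = 23*34 = 8
  bit 4 = 1: r = r^2 * 34 mod 43 = 8^2 * 34 = 21*34 = 26
  bit 5 = 1: r = r^2 * 34 mod 43 = 26^2 * 34 = 31*34 = 22
  -> A = 22
B = 34^38 mod 43  (bits of 38 = 100110)
  bit 0 = 1: r = r^2 * 34 mod 43 = 1^2 * 34 = 1*34 = 34
  bit 1 = 0: r = r^2 mod 43 = 34^2 = 38
  bit 2 = 0: r = r^2 mod 43 = 38^2 = 25
  bit 3 = 1: r = r^2 * 34 mod 43 = 25^2 * 34 = 23*34 = 8
  bit 4 = 1: r = r^2 * 34 mod 43 = 8^2 * 34 = 21*34 = 26
  bit 5 = 0: r = r^2 mod 43 = 26^2 = 31
  -> B = 31
s = B^a = 31^39 mod 43  (bits of 39 = 100111)
  bit 0 = 1: r = r^2 * 31 mod 43 = 1^2 * 31 = 1*31 = 31
  bit 1 = 0: r = r^2 mod 43 = 31^2 = 15
  bit 2 = 0: r = r^2 mod 43 = 15^2 = 10
  bit 3 = 1: r = r^2 * 31 mod 43 = 10^2 * 31 = 14*31 = 4
  bit 4 = 1: r = r^2 * 31 mod 43 = 4^2 * 31 = 16*31 = 23
  bit 5 = 1: r = r^2 * 31 mod 43 = 23^2 * 31 = 13*31 = 16
  -> s = B^a = 16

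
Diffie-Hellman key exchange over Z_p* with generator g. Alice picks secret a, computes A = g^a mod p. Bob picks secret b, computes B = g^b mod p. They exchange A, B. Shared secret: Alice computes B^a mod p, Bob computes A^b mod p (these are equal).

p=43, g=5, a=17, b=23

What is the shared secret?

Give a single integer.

Answer: 33

Derivation:
A = 5^17 mod 43  (bits of 17 = 10001)
  bit 0 = 1: r = r^2 * 5 mod 43 = 1^2 * 5 = 1*5 = 5
  bit 1 = 0: r = r^2 mod 43 = 5^2 = 25
  bit 2 = 0: r = r^2 mod 43 = 25^2 = 23
  bit 3 = 0: r = r^2 mod 43 = 23^2 = 13
  bit 4 = 1: r = r^2 * 5 mod 43 = 13^2 * 5 = 40*5 = 28
  -> A = 28
B = 5^23 mod 43  (bits of 23 = 10111)
  bit 0 = 1: r = r^2 * 5 mod 43 = 1^2 * 5 = 1*5 = 5
  bit 1 = 0: r = r^2 mod 43 = 5^2 = 25
  bit 2 = 1: r = r^2 * 5 mod 43 = 25^2 * 5 = 23*5 = 29
  bit 3 = 1: r = r^2 * 5 mod 43 = 29^2 * 5 = 24*5 = 34
  bit 4 = 1: r = r^2 * 5 mod 43 = 34^2 * 5 = 38*5 = 18
  -> B = 18
s = B^a = 18^17 mod 43  (bits of 17 = 10001)
  bit 0 = 1: r = r^2 * 18 mod 43 = 1^2 * 18 = 1*18 = 18
  bit 1 = 0: r = r^2 mod 43 = 18^2 = 23
  bit 2 = 0: r = r^2 mod 43 = 23^2 = 13
  bit 3 = 0: r = r^2 mod 43 = 13^2 = 40
  bit 4 = 1: r = r^2 * 18 mod 43 = 40^2 * 18 = 9*18 = 33
  -> s = B^a = 33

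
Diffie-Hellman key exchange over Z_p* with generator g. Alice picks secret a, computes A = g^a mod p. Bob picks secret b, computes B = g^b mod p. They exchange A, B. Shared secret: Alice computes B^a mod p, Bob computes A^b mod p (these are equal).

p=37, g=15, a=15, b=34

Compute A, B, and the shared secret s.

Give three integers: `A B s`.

Answer: 23 25 27

Derivation:
A = 15^15 mod 37  (bits of 15 = 1111)
  bit 0 = 1: r = r^2 * 15 mod 37 = 1^2 * 15 = 1*15 = 15
  bit 1 = 1: r = r^2 * 15 mod 37 = 15^2 * 15 = 3*15 = 8
  bit 2 = 1: r = r^2 * 15 mod 37 = 8^2 * 15 = 27*15 = 35
  bit 3 = 1: r = r^2 * 15 mod 37 = 35^2 * 15 = 4*15 = 23
  -> A = 23
B = 15^34 mod 37  (bits of 34 = 100010)
  bit 0 = 1: r = r^2 * 15 mod 37 = 1^2 * 15 = 1*15 = 15
  bit 1 = 0: r = r^2 mod 37 = 15^2 = 3
  bit 2 = 0: r = r^2 mod 37 = 3^2 = 9
  bit 3 = 0: r = r^2 mod 37 = 9^2 = 7
  bit 4 = 1: r = r^2 * 15 mod 37 = 7^2 * 15 = 12*15 = 32
  bit 5 = 0: r = r^2 mod 37 = 32^2 = 25
  -> B = 25
s = B^a = 25^15 mod 37  (bits of 15 = 1111)
  bit 0 = 1: r = r^2 * 25 mod 37 = 1^2 * 25 = 1*25 = 25
  bit 1 = 1: r = r^2 * 25 mod 37 = 25^2 * 25 = 33*25 = 11
  bit 2 = 1: r = r^2 * 25 mod 37 = 11^2 * 25 = 10*25 = 28
  bit 3 = 1: r = r^2 * 25 mod 37 = 28^2 * 25 = 7*25 = 27
  -> s = B^a = 27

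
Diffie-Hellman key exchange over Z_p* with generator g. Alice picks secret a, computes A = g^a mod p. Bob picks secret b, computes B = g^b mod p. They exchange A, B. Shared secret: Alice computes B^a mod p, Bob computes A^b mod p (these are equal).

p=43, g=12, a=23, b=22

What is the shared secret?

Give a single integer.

Answer: 15

Derivation:
A = 12^23 mod 43  (bits of 23 = 10111)
  bit 0 = 1: r = r^2 * 12 mod 43 = 1^2 * 12 = 1*12 = 12
  bit 1 = 0: r = r^2 mod 43 = 12^2 = 15
  bit 2 = 1: r = r^2 * 12 mod 43 = 15^2 * 12 = 10*12 = 34
  bit 3 = 1: r = r^2 * 12 mod 43 = 34^2 * 12 = 38*12 = 26
  bit 4 = 1: r = r^2 * 12 mod 43 = 26^2 * 12 = 31*12 = 28
  -> A = 28
B = 12^22 mod 43  (bits of 22 = 10110)
  bit 0 = 1: r = r^2 * 12 mod 43 = 1^2 * 12 = 1*12 = 12
  bit 1 = 0: r = r^2 mod 43 = 12^2 = 15
  bit 2 = 1: r = r^2 * 12 mod 43 = 15^2 * 12 = 10*12 = 34
  bit 3 = 1: r = r^2 * 12 mod 43 = 34^2 * 12 = 38*12 = 26
  bit 4 = 0: r = r^2 mod 43 = 26^2 = 31
  -> B = 31
s = B^a = 31^23 mod 43  (bits of 23 = 10111)
  bit 0 = 1: r = r^2 * 31 mod 43 = 1^2 * 31 = 1*31 = 31
  bit 1 = 0: r = r^2 mod 43 = 31^2 = 15
  bit 2 = 1: r = r^2 * 31 mod 43 = 15^2 * 31 = 10*31 = 9
  bit 3 = 1: r = r^2 * 31 mod 43 = 9^2 * 31 = 38*31 = 17
  bit 4 = 1: r = r^2 * 31 mod 43 = 17^2 * 31 = 31*31 = 15
  -> s = B^a = 15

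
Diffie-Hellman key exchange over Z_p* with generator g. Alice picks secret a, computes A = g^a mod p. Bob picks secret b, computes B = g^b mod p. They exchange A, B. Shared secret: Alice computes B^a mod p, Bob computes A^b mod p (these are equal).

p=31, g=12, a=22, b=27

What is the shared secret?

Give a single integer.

Answer: 16

Derivation:
A = 12^22 mod 31  (bits of 22 = 10110)
  bit 0 = 1: r = r^2 * 12 mod 31 = 1^2 * 12 = 1*12 = 12
  bit 1 = 0: r = r^2 mod 31 = 12^2 = 20
  bit 2 = 1: r = r^2 * 12 mod 31 = 20^2 * 12 = 28*12 = 26
  bit 3 = 1: r = r^2 * 12 mod 31 = 26^2 * 12 = 25*12 = 21
  bit 4 = 0: r = r^2 mod 31 = 21^2 = 7
  -> A = 7
B = 12^27 mod 31  (bits of 27 = 11011)
  bit 0 = 1: r = r^2 * 12 mod 31 = 1^2 * 12 = 1*12 = 12
  bit 1 = 1: r = r^2 * 12 mod 31 = 12^2 * 12 = 20*12 = 23
  bit 2 = 0: r = r^2 mod 31 = 23^2 = 2
  bit 3 = 1: r = r^2 * 12 mod 31 = 2^2 * 12 = 4*12 = 17
  bit 4 = 1: r = r^2 * 12 mod 31 = 17^2 * 12 = 10*12 = 27
  -> B = 27
s = B^a = 27^22 mod 31  (bits of 22 = 10110)
  bit 0 = 1: r = r^2 * 27 mod 31 = 1^2 * 27 = 1*27 = 27
  bit 1 = 0: r = r^2 mod 31 = 27^2 = 16
  bit 2 = 1: r = r^2 * 27 mod 31 = 16^2 * 27 = 8*27 = 30
  bit 3 = 1: r = r^2 * 27 mod 31 = 30^2 * 27 = 1*27 = 27
  bit 4 = 0: r = r^2 mod 31 = 27^2 = 16
  -> s = B^a = 16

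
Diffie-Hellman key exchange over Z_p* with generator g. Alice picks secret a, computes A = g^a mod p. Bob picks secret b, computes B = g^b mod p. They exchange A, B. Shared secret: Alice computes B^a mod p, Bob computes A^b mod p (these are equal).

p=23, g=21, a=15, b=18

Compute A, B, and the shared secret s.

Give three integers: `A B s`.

A = 21^15 mod 23  (bits of 15 = 1111)
  bit 0 = 1: r = r^2 * 21 mod 23 = 1^2 * 21 = 1*21 = 21
  bit 1 = 1: r = r^2 * 21 mod 23 = 21^2 * 21 = 4*21 = 15
  bit 2 = 1: r = r^2 * 21 mod 23 = 15^2 * 21 = 18*21 = 10
  bit 3 = 1: r = r^2 * 21 mod 23 = 10^2 * 21 = 8*21 = 7
  -> A = 7
B = 21^18 mod 23  (bits of 18 = 10010)
  bit 0 = 1: r = r^2 * 21 mod 23 = 1^2 * 21 = 1*21 = 21
  bit 1 = 0: r = r^2 mod 23 = 21^2 = 4
  bit 2 = 0: r = r^2 mod 23 = 4^2 = 16
  bit 3 = 1: r = r^2 * 21 mod 23 = 16^2 * 21 = 3*21 = 17
  bit 4 = 0: r = r^2 mod 23 = 17^2 = 13
  -> B = 13
s = B^a = 13^15 mod 23  (bits of 15 = 1111)
  bit 0 = 1: r = r^2 * 13 mod 23 = 1^2 * 13 = 1*13 = 13
  bit 1 = 1: r = r^2 * 13 mod 23 = 13^2 * 13 = 8*13 = 12
  bit 2 = 1: r = r^2 * 13 mod 23 = 12^2 * 13 = 6*13 = 9
  bit 3 = 1: r = r^2 * 13 mod 23 = 9^2 * 13 = 12*13 = 18
  -> s = B^a = 18

Answer: 7 13 18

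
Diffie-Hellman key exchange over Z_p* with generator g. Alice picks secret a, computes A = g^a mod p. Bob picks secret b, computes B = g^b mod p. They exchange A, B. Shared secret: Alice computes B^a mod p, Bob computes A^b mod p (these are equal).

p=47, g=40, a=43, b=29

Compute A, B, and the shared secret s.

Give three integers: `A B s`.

Answer: 10 39 19

Derivation:
A = 40^43 mod 47  (bits of 43 = 101011)
  bit 0 = 1: r = r^2 * 40 mod 47 = 1^2 * 40 = 1*40 = 40
  bit 1 = 0: r = r^2 mod 47 = 40^2 = 2
  bit 2 = 1: r = r^2 * 40 mod 47 = 2^2 * 40 = 4*40 = 19
  bit 3 = 0: r = r^2 mod 47 = 19^2 = 32
  bit 4 = 1: r = r^2 * 40 mod 47 = 32^2 * 40 = 37*40 = 23
  bit 5 = 1: r = r^2 * 40 mod 47 = 23^2 * 40 = 12*40 = 10
  -> A = 10
B = 40^29 mod 47  (bits of 29 = 11101)
  bit 0 = 1: r = r^2 * 40 mod 47 = 1^2 * 40 = 1*40 = 40
  bit 1 = 1: r = r^2 * 40 mod 47 = 40^2 * 40 = 2*40 = 33
  bit 2 = 1: r = r^2 * 40 mod 47 = 33^2 * 40 = 8*40 = 38
  bit 3 = 0: r = r^2 mod 47 = 38^2 = 34
  bit 4 = 1: r = r^2 * 40 mod 47 = 34^2 * 40 = 28*40 = 39
  -> B = 39
s = B^a = 39^43 mod 47  (bits of 43 = 101011)
  bit 0 = 1: r = r^2 * 39 mod 47 = 1^2 * 39 = 1*39 = 39
  bit 1 = 0: r = r^2 mod 47 = 39^2 = 17
  bit 2 = 1: r = r^2 * 39 mod 47 = 17^2 * 39 = 7*39 = 38
  bit 3 = 0: r = r^2 mod 47 = 38^2 = 34
  bit 4 = 1: r = r^2 * 39 mod 47 = 34^2 * 39 = 28*39 = 11
  bit 5 = 1: r = r^2 * 39 mod 47 = 11^2 * 39 = 27*39 = 19
  -> s = B^a = 19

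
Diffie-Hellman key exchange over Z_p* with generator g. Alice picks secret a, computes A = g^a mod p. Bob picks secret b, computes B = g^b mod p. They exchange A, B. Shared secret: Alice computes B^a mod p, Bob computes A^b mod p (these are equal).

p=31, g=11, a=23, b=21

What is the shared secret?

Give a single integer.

Answer: 29

Derivation:
A = 11^23 mod 31  (bits of 23 = 10111)
  bit 0 = 1: r = r^2 * 11 mod 31 = 1^2 * 11 = 1*11 = 11
  bit 1 = 0: r = r^2 mod 31 = 11^2 = 28
  bit 2 = 1: r = r^2 * 11 mod 31 = 28^2 * 11 = 9*11 = 6
  bit 3 = 1: r = r^2 * 11 mod 31 = 6^2 * 11 = 5*11 = 24
  bit 4 = 1: r = r^2 * 11 mod 31 = 24^2 * 11 = 18*11 = 12
  -> A = 12
B = 11^21 mod 31  (bits of 21 = 10101)
  bit 0 = 1: r = r^2 * 11 mod 31 = 1^2 * 11 = 1*11 = 11
  bit 1 = 0: r = r^2 mod 31 = 11^2 = 28
  bit 2 = 1: r = r^2 * 11 mod 31 = 28^2 * 11 = 9*11 = 6
  bit 3 = 0: r = r^2 mod 31 = 6^2 = 5
  bit 4 = 1: r = r^2 * 11 mod 31 = 5^2 * 11 = 25*11 = 27
  -> B = 27
s = B^a = 27^23 mod 31  (bits of 23 = 10111)
  bit 0 = 1: r = r^2 * 27 mod 31 = 1^2 * 27 = 1*27 = 27
  bit 1 = 0: r = r^2 mod 31 = 27^2 = 16
  bit 2 = 1: r = r^2 * 27 mod 31 = 16^2 * 27 = 8*27 = 30
  bit 3 = 1: r = r^2 * 27 mod 31 = 30^2 * 27 = 1*27 = 27
  bit 4 = 1: r = r^2 * 27 mod 31 = 27^2 * 27 = 16*27 = 29
  -> s = B^a = 29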